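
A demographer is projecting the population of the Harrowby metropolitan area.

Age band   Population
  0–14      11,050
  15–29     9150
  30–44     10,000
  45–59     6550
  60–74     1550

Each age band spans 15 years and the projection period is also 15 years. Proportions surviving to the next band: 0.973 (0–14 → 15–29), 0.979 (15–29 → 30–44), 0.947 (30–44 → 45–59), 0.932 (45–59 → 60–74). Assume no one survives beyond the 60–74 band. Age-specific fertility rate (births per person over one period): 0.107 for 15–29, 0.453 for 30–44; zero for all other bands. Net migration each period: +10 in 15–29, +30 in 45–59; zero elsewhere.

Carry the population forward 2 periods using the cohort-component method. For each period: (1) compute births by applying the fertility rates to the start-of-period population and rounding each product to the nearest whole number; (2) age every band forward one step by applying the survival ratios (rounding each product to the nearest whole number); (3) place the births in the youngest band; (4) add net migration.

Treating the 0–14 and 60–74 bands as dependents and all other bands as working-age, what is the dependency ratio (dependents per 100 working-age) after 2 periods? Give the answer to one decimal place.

57.6

(Groups numbered youngest = 1 to oldest = 5.)
Period 1.
Births: 9150 × 0.107 = 979, 10000 × 0.453 = 4530 — total 5509
Group 2: 11050 × 0.973 = 10752
Group 3: 9150 × 0.979 = 8958
Group 4: 10000 × 0.947 = 9470
Group 5: 6550 × 0.932 = 6105
Net migration: Group 2 + 10 → 10762; Group 4 + 30 → 9500
Giving 5509 / 10762 / 8958 / 9500 / 6105.
Period 2.
Births: 10762 × 0.107 = 1152, 8958 × 0.453 = 4058 — total 5210
Group 2: 5509 × 0.973 = 5360
Group 3: 10762 × 0.979 = 10536
Group 4: 8958 × 0.947 = 8483
Group 5: 9500 × 0.932 = 8854
Net migration: Group 2 + 10 → 5370; Group 4 + 30 → 8513
Giving 5210 / 5370 / 10536 / 8513 / 8854.
Dependents (band 0–14 + band 60–74) = 5210 + 8854 = 14064; working-age = 24419; ratio = 14064/24419 × 100 = 57.6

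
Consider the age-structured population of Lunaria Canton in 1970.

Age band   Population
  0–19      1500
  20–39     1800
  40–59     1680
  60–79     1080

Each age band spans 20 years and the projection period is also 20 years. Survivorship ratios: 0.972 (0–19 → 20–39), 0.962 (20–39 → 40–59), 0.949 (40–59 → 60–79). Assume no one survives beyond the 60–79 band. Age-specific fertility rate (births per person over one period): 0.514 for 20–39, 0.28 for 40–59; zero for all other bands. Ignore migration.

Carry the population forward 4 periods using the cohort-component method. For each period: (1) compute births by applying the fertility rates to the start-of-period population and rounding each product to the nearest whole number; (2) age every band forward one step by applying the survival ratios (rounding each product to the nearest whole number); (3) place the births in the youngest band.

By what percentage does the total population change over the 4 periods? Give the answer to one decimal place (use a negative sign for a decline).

Call the bands 1 to 4, youngest first.
After projecting period 1:
Births: 1800 × 0.514 = 925  |  1680 × 0.28 = 470 → total 1395
Band 2: 1500 × 0.972 = 1458
Band 3: 1800 × 0.962 = 1732
Band 4: 1680 × 0.949 = 1594
→ [1395, 1458, 1732, 1594]
After projecting period 2:
Births: 1458 × 0.514 = 749  |  1732 × 0.28 = 485 → total 1234
Band 2: 1395 × 0.972 = 1356
Band 3: 1458 × 0.962 = 1403
Band 4: 1732 × 0.949 = 1644
→ [1234, 1356, 1403, 1644]
After projecting period 3:
Births: 1356 × 0.514 = 697  |  1403 × 0.28 = 393 → total 1090
Band 2: 1234 × 0.972 = 1199
Band 3: 1356 × 0.962 = 1304
Band 4: 1403 × 0.949 = 1331
→ [1090, 1199, 1304, 1331]
After projecting period 4:
Births: 1199 × 0.514 = 616  |  1304 × 0.28 = 365 → total 981
Band 2: 1090 × 0.972 = 1059
Band 3: 1199 × 0.962 = 1153
Band 4: 1304 × 0.949 = 1237
→ [981, 1059, 1153, 1237]
Total: 6060 → 4430; change = -1630; percentage change = -26.9%

-26.9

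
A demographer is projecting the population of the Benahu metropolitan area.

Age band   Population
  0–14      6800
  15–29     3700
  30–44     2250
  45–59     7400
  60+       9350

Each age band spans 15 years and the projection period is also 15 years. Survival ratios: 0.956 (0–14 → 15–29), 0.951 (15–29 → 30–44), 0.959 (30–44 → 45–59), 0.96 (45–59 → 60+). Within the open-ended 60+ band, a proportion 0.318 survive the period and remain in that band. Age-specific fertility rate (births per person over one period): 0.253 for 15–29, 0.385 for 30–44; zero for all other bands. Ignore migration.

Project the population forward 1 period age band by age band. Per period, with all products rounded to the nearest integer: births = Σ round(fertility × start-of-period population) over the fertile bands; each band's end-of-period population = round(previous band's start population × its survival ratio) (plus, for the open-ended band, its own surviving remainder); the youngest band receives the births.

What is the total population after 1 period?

[period 1]
Births: 3700 × 0.253 = 936, 2250 × 0.385 = 866 — total 1802
15–29: 6800 × 0.956 = 6501
30–44: 3700 × 0.951 = 3519
45–59: 2250 × 0.959 = 2158
60+: 7400 × 0.96 + 9350 × 0.318 = 7104 + 2973 = 10077
Population now: 0–14=1802, 15–29=6501, 30–44=3519, 45–59=2158, 60+=10077
Total after period 1: 1802 + 6501 + 3519 + 2158 + 10077 = 24057

24057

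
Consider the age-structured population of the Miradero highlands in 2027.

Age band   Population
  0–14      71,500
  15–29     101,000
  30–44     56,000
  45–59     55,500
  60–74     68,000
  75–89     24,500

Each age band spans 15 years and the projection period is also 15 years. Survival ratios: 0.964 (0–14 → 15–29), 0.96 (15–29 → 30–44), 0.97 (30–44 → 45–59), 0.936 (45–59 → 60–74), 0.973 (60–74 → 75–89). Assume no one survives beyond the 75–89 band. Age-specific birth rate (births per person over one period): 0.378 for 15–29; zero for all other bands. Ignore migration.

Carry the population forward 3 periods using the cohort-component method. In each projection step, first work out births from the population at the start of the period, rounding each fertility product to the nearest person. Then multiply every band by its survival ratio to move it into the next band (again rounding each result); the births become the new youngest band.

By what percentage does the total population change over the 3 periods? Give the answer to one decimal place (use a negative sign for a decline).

-26.7

Numbering the bands 1..6 from youngest to oldest:
Period 1.
Births: 101000 * 0.378 = 38178
Band 2: 71500 * 0.964 = 68926
Band 3: 101000 * 0.96 = 96960
Band 4: 56000 * 0.97 = 54320
Band 5: 55500 * 0.936 = 51948
Band 6: 68000 * 0.973 = 66164
Giving 38178 / 68926 / 96960 / 54320 / 51948 / 66164.
Period 2.
Births: 68926 * 0.378 = 26054
Band 2: 38178 * 0.964 = 36804
Band 3: 68926 * 0.96 = 66169
Band 4: 96960 * 0.97 = 94051
Band 5: 54320 * 0.936 = 50844
Band 6: 51948 * 0.973 = 50545
Giving 26054 / 36804 / 66169 / 94051 / 50844 / 50545.
Period 3.
Births: 36804 * 0.378 = 13912
Band 2: 26054 * 0.964 = 25116
Band 3: 36804 * 0.96 = 35332
Band 4: 66169 * 0.97 = 64184
Band 5: 94051 * 0.936 = 88032
Band 6: 50844 * 0.973 = 49471
Giving 13912 / 25116 / 35332 / 64184 / 88032 / 49471.
Total: 376500 → 276047; change = -100453; percentage change = -26.7%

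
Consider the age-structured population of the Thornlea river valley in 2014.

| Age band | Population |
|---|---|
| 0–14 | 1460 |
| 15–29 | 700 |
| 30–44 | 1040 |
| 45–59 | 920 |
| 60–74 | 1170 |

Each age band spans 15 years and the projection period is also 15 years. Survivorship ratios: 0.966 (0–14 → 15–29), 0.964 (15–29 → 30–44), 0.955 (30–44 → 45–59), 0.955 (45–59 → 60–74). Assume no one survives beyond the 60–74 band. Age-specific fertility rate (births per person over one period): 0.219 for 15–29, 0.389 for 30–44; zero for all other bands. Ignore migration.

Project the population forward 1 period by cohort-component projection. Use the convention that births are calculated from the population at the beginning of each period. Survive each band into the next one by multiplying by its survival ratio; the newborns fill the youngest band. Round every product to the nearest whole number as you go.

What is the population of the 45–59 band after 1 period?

993

— Period 1 —
Births: 700 × 0.219 = 153, 1040 × 0.389 = 405 — total 558
15–29: 1460 × 0.966 = 1410
30–44: 700 × 0.964 = 675
45–59: 1040 × 0.955 = 993
60–74: 920 × 0.955 = 879
→ [558, 1410, 675, 993, 879]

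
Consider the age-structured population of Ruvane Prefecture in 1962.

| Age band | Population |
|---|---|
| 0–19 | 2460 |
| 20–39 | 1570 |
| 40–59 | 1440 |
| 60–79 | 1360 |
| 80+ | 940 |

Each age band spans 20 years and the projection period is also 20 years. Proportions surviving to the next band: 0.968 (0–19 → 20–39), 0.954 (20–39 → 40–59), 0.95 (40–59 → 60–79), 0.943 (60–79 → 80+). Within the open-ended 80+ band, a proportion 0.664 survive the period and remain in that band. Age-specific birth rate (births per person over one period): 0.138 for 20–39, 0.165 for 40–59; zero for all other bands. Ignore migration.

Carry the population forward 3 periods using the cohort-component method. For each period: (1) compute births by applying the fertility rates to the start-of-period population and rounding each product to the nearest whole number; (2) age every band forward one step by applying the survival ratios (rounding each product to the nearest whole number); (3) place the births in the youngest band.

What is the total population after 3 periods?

6610

— Period 1 —
Births: 1570 × 0.138 = 217  |  1440 × 0.165 = 238 ⇒ total 455
20–39: 2460 × 0.968 = 2381
40–59: 1570 × 0.954 = 1498
60–79: 1440 × 0.95 = 1368
80+: 1360 × 0.943 + 940 × 0.664 = 1282 + 624 = 1906
End of period: [455, 2381, 1498, 1368, 1906]
— Period 2 —
Births: 2381 × 0.138 = 329  |  1498 × 0.165 = 247 ⇒ total 576
20–39: 455 × 0.968 = 440
40–59: 2381 × 0.954 = 2271
60–79: 1498 × 0.95 = 1423
80+: 1368 × 0.943 + 1906 × 0.664 = 1290 + 1266 = 2556
End of period: [576, 440, 2271, 1423, 2556]
— Period 3 —
Births: 440 × 0.138 = 61  |  2271 × 0.165 = 375 ⇒ total 436
20–39: 576 × 0.968 = 558
40–59: 440 × 0.954 = 420
60–79: 2271 × 0.95 = 2157
80+: 1423 × 0.943 + 2556 × 0.664 = 1342 + 1697 = 3039
End of period: [436, 558, 420, 2157, 3039]
Total after period 3: 436 + 558 + 420 + 2157 + 3039 = 6610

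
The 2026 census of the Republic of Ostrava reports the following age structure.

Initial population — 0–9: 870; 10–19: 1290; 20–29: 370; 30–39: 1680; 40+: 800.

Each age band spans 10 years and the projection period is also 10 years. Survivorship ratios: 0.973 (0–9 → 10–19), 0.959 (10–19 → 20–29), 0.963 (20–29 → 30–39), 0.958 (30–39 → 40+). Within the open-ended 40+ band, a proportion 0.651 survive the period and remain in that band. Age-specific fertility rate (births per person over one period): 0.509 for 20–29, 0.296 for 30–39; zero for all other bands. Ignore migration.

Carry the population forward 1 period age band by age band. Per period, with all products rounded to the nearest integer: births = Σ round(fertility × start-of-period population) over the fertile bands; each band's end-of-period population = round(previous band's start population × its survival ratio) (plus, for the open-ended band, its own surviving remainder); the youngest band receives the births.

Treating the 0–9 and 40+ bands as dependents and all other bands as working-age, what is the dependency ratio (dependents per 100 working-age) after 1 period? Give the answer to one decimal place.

115.4

Let group 1 be 0–9 through group 5 = 40+.
Period 1:
Births: 370 × 0.509 = 188, 1680 × 0.296 = 497 — total 685
Group 2: 870 × 0.973 = 847
Group 3: 1290 × 0.959 = 1237
Group 4: 370 × 0.963 = 356
Group 5: 1680 × 0.958 + 800 × 0.651 = 1609 + 521 = 2130
Population now: 0–9=685, 10–19=847, 20–29=1237, 30–39=356, 40+=2130
Dependents (band 0–9 + band 40+) = 685 + 2130 = 2815; working-age = 2440; ratio = 2815/2440 × 100 = 115.4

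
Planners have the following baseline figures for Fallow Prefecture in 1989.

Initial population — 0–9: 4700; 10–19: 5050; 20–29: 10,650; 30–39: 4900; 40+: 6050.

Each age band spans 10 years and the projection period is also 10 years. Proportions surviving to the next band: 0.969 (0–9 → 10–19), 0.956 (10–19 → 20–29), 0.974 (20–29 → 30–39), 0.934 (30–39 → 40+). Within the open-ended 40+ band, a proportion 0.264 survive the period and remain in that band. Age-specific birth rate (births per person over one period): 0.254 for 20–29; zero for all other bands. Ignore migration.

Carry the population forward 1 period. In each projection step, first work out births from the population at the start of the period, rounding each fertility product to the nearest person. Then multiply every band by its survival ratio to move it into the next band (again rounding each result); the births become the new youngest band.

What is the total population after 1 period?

28634

Numbering the groups 1..5 from youngest to oldest:
After projecting period 1:
Births: 10650 × 0.254 = 2705
Group 2: 4700 × 0.969 = 4554
Group 3: 5050 × 0.956 = 4828
Group 4: 10650 × 0.974 = 10373
Group 5: 4900 × 0.934 + 6050 × 0.264 = 4577 + 1597 = 6174
→ [2705, 4554, 4828, 10373, 6174]
Total after period 1: 2705 + 4554 + 4828 + 10373 + 6174 = 28634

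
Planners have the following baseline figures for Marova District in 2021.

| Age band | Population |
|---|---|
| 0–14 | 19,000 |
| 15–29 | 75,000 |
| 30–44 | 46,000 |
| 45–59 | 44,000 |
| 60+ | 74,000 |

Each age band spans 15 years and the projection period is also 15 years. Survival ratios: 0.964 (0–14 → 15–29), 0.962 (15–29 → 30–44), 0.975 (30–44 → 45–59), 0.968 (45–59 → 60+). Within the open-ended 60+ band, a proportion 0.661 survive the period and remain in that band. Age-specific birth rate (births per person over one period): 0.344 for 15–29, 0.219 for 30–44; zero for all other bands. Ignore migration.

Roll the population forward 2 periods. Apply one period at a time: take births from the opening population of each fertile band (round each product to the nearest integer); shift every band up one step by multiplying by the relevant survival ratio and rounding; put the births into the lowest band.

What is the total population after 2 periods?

248551

Numbering the groups 1..5 from youngest to oldest:
Period 1:
Births: 75000 × 0.344 = 25800, 46000 × 0.219 = 10074 → total 35874
Group 2: 19000 × 0.964 = 18316
Group 3: 75000 × 0.962 = 72150
Group 4: 46000 × 0.975 = 44850
Group 5: 44000 × 0.968 + 74000 × 0.661 = 42592 + 48914 = 91506
→ [35874, 18316, 72150, 44850, 91506]
Period 2:
Births: 18316 × 0.344 = 6301, 72150 × 0.219 = 15801 → total 22102
Group 2: 35874 × 0.964 = 34583
Group 3: 18316 × 0.962 = 17620
Group 4: 72150 × 0.975 = 70346
Group 5: 44850 × 0.968 + 91506 × 0.661 = 43415 + 60485 = 103900
→ [22102, 34583, 17620, 70346, 103900]
Total after period 2: 22102 + 34583 + 17620 + 70346 + 103900 = 248551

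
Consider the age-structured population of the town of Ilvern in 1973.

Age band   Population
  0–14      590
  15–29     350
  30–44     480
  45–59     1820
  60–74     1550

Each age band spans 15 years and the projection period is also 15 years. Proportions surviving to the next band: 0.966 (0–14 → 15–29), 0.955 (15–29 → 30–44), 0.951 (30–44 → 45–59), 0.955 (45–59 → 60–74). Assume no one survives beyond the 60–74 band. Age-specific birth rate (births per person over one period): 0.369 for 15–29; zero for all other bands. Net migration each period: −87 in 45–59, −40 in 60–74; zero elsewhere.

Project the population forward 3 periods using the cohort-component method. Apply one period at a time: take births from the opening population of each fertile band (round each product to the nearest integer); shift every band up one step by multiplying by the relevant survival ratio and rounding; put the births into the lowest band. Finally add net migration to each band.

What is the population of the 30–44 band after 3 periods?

119

(Bands numbered youngest = 1 to oldest = 5.)
— Period 1 —
Births: 350 × 0.369 = 129
Band 2: 590 × 0.966 = 570
Band 3: 350 × 0.955 = 334
Band 4: 480 × 0.951 = 456
Band 5: 1820 × 0.955 = 1738
Net migration: Band 4 − 87 → 369; Band 5 − 40 → 1698
Giving 129 / 570 / 334 / 369 / 1698.
— Period 2 —
Births: 570 × 0.369 = 210
Band 2: 129 × 0.966 = 125
Band 3: 570 × 0.955 = 544
Band 4: 334 × 0.951 = 318
Band 5: 369 × 0.955 = 352
Net migration: Band 4 − 87 → 231; Band 5 − 40 → 312
Giving 210 / 125 / 544 / 231 / 312.
— Period 3 —
Births: 125 × 0.369 = 46
Band 2: 210 × 0.966 = 203
Band 3: 125 × 0.955 = 119
Band 4: 544 × 0.951 = 517
Band 5: 231 × 0.955 = 221
Net migration: Band 4 − 87 → 430; Band 5 − 40 → 181
Giving 46 / 203 / 119 / 430 / 181.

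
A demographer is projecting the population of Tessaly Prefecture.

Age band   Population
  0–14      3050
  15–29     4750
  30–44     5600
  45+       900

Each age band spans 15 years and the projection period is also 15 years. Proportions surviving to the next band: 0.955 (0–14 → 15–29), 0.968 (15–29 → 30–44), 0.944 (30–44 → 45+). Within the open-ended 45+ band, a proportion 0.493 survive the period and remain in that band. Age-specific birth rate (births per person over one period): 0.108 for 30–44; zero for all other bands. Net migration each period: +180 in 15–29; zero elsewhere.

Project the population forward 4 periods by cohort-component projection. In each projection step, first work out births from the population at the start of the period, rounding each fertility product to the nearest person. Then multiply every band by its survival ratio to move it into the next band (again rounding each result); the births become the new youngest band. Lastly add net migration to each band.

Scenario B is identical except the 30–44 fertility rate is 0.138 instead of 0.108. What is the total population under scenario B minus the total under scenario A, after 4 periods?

— Period 1 —
Births: 5600 × 0.108 = 605
15–29: 3050 × 0.955 = 2913
30–44: 4750 × 0.968 = 4598
45+: 5600 × 0.944 + 900 × 0.493 = 5286 + 444 = 5730
Net migration: 15–29 + 180 → 3093
End of period: [605, 3093, 4598, 5730]
— Period 2 —
Births: 4598 × 0.108 = 497
15–29: 605 × 0.955 = 578
30–44: 3093 × 0.968 = 2994
45+: 4598 × 0.944 + 5730 × 0.493 = 4341 + 2825 = 7166
Net migration: 15–29 + 180 → 758
End of period: [497, 758, 2994, 7166]
— Period 3 —
Births: 2994 × 0.108 = 323
15–29: 497 × 0.955 = 475
30–44: 758 × 0.968 = 734
45+: 2994 × 0.944 + 7166 × 0.493 = 2826 + 3533 = 6359
Net migration: 15–29 + 180 → 655
End of period: [323, 655, 734, 6359]
— Period 4 —
Births: 734 × 0.108 = 79
15–29: 323 × 0.955 = 308
30–44: 655 × 0.968 = 634
45+: 734 × 0.944 + 6359 × 0.493 = 693 + 3135 = 3828
Net migration: 15–29 + 180 → 488
End of period: [79, 488, 634, 3828]
Scenario A total after 4 periods: 5029
Scenario B projection —
— Period 1 —
Births: 5600 × 0.138 = 773
15–29: 3050 × 0.955 = 2913
30–44: 4750 × 0.968 = 4598
45+: 5600 × 0.944 + 900 × 0.493 = 5286 + 444 = 5730
Net migration: 15–29 + 180 → 3093
End of period: [773, 3093, 4598, 5730]
— Period 2 —
Births: 4598 × 0.138 = 635
15–29: 773 × 0.955 = 738
30–44: 3093 × 0.968 = 2994
45+: 4598 × 0.944 + 5730 × 0.493 = 4341 + 2825 = 7166
Net migration: 15–29 + 180 → 918
End of period: [635, 918, 2994, 7166]
— Period 3 —
Births: 2994 × 0.138 = 413
15–29: 635 × 0.955 = 606
30–44: 918 × 0.968 = 889
45+: 2994 × 0.944 + 7166 × 0.493 = 2826 + 3533 = 6359
Net migration: 15–29 + 180 → 786
End of period: [413, 786, 889, 6359]
— Period 4 —
Births: 889 × 0.138 = 123
15–29: 413 × 0.955 = 394
30–44: 786 × 0.968 = 761
45+: 889 × 0.944 + 6359 × 0.493 = 839 + 3135 = 3974
Net migration: 15–29 + 180 → 574
End of period: [123, 574, 761, 3974]
Scenario B total after 4 periods: 5432
Difference B − A = 5432 − 5029 = 403

403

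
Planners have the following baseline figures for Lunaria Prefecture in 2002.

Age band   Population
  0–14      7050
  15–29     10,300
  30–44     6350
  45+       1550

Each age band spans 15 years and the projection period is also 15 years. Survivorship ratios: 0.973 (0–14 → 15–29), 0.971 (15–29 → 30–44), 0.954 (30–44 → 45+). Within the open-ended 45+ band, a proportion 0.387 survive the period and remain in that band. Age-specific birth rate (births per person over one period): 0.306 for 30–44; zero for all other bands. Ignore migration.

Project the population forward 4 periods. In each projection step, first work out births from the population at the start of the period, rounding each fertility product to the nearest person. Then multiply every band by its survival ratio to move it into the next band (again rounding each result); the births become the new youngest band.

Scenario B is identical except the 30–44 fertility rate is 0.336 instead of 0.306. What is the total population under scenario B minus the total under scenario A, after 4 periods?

764

Numbering the bands 1..4 from youngest to oldest:
Period 1.
Births: 6350 * 0.306 = 1943
Band 2: 7050 * 0.973 = 6860
Band 3: 10300 * 0.971 = 10001
Band 4: 6350 * 0.954 + 1550 * 0.387 = 6058 + 600 = 6658
End of period: [1943, 6860, 10001, 6658]
Period 2.
Births: 10001 * 0.306 = 3060
Band 2: 1943 * 0.973 = 1891
Band 3: 6860 * 0.971 = 6661
Band 4: 10001 * 0.954 + 6658 * 0.387 = 9541 + 2577 = 12118
End of period: [3060, 1891, 6661, 12118]
Period 3.
Births: 6661 * 0.306 = 2038
Band 2: 3060 * 0.973 = 2977
Band 3: 1891 * 0.971 = 1836
Band 4: 6661 * 0.954 + 12118 * 0.387 = 6355 + 4690 = 11045
End of period: [2038, 2977, 1836, 11045]
Period 4.
Births: 1836 * 0.306 = 562
Band 2: 2038 * 0.973 = 1983
Band 3: 2977 * 0.971 = 2891
Band 4: 1836 * 0.954 + 11045 * 0.387 = 1752 + 4274 = 6026
End of period: [562, 1983, 2891, 6026]
Scenario A total after 4 periods: 11462
Scenario B projection —
Period 1.
Births: 6350 * 0.336 = 2134
Band 2: 7050 * 0.973 = 6860
Band 3: 10300 * 0.971 = 10001
Band 4: 6350 * 0.954 + 1550 * 0.387 = 6058 + 600 = 6658
End of period: [2134, 6860, 10001, 6658]
Period 2.
Births: 10001 * 0.336 = 3360
Band 2: 2134 * 0.973 = 2076
Band 3: 6860 * 0.971 = 6661
Band 4: 10001 * 0.954 + 6658 * 0.387 = 9541 + 2577 = 12118
End of period: [3360, 2076, 6661, 12118]
Period 3.
Births: 6661 * 0.336 = 2238
Band 2: 3360 * 0.973 = 3269
Band 3: 2076 * 0.971 = 2016
Band 4: 6661 * 0.954 + 12118 * 0.387 = 6355 + 4690 = 11045
End of period: [2238, 3269, 2016, 11045]
Period 4.
Births: 2016 * 0.336 = 677
Band 2: 2238 * 0.973 = 2178
Band 3: 3269 * 0.971 = 3174
Band 4: 2016 * 0.954 + 11045 * 0.387 = 1923 + 4274 = 6197
End of period: [677, 2178, 3174, 6197]
Scenario B total after 4 periods: 12226
Difference B − A = 12226 − 11462 = 764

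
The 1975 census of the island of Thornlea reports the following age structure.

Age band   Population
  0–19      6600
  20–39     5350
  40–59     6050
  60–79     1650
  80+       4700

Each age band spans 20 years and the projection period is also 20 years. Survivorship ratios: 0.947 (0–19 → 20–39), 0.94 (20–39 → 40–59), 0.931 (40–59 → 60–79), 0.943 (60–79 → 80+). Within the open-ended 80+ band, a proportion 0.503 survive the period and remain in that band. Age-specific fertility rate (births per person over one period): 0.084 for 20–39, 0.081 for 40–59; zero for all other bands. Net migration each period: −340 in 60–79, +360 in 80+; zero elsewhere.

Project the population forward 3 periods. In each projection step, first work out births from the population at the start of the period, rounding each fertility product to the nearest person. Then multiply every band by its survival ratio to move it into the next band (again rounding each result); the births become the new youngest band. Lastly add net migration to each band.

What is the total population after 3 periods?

— Period 1 —
Births: 5350 × 0.084 = 449 ; 6050 × 0.081 = 490 — total 939
20–39: 6600 × 0.947 = 6250
40–59: 5350 × 0.94 = 5029
60–79: 6050 × 0.931 = 5633
80+: 1650 × 0.943 + 4700 × 0.503 = 1556 + 2364 = 3920
Net migration: 60–79 − 340 → 5293; 80+ + 360 → 4280
Population now: 0–19=939, 20–39=6250, 40–59=5029, 60–79=5293, 80+=4280
— Period 2 —
Births: 6250 × 0.084 = 525 ; 5029 × 0.081 = 407 — total 932
20–39: 939 × 0.947 = 889
40–59: 6250 × 0.94 = 5875
60–79: 5029 × 0.931 = 4682
80+: 5293 × 0.943 + 4280 × 0.503 = 4991 + 2153 = 7144
Net migration: 60–79 − 340 → 4342; 80+ + 360 → 7504
Population now: 0–19=932, 20–39=889, 40–59=5875, 60–79=4342, 80+=7504
— Period 3 —
Births: 889 × 0.084 = 75 ; 5875 × 0.081 = 476 — total 551
20–39: 932 × 0.947 = 883
40–59: 889 × 0.94 = 836
60–79: 5875 × 0.931 = 5470
80+: 4342 × 0.943 + 7504 × 0.503 = 4095 + 3775 = 7870
Net migration: 60–79 − 340 → 5130; 80+ + 360 → 8230
Population now: 0–19=551, 20–39=883, 40–59=836, 60–79=5130, 80+=8230
Total after period 3: 551 + 883 + 836 + 5130 + 8230 = 15630

15630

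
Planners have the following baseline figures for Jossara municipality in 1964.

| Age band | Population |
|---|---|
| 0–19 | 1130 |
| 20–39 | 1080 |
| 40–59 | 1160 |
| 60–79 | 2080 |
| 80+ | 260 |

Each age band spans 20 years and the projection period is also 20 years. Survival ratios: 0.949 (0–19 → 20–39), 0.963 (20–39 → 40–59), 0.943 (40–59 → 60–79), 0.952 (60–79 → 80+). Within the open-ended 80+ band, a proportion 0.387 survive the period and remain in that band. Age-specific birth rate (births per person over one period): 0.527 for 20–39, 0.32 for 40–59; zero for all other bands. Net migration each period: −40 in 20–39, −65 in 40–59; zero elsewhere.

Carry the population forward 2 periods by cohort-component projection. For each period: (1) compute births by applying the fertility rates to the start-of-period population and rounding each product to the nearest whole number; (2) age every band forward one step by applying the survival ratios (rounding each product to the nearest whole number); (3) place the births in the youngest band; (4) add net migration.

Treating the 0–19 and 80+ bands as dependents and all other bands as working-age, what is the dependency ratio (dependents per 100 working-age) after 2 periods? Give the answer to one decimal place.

100.1

After projecting period 1:
Births: 1080 × 0.527 = 569, 1160 × 0.32 = 371 → total 940
20–39: 1130 × 0.949 = 1072
40–59: 1080 × 0.963 = 1040
60–79: 1160 × 0.943 = 1094
80+: 2080 × 0.952 + 260 × 0.387 = 1980 + 101 = 2081
Net migration: 20–39 − 40 → 1032; 40–59 − 65 → 975
End of period: [940, 1032, 975, 1094, 2081]
After projecting period 2:
Births: 1032 × 0.527 = 544, 975 × 0.32 = 312 → total 856
20–39: 940 × 0.949 = 892
40–59: 1032 × 0.963 = 994
60–79: 975 × 0.943 = 919
80+: 1094 × 0.952 + 2081 × 0.387 = 1041 + 805 = 1846
Net migration: 20–39 − 40 → 852; 40–59 − 65 → 929
End of period: [856, 852, 929, 919, 1846]
Dependents (band 0–19 + band 80+) = 856 + 1846 = 2702; working-age = 2700; ratio = 2702/2700 × 100 = 100.1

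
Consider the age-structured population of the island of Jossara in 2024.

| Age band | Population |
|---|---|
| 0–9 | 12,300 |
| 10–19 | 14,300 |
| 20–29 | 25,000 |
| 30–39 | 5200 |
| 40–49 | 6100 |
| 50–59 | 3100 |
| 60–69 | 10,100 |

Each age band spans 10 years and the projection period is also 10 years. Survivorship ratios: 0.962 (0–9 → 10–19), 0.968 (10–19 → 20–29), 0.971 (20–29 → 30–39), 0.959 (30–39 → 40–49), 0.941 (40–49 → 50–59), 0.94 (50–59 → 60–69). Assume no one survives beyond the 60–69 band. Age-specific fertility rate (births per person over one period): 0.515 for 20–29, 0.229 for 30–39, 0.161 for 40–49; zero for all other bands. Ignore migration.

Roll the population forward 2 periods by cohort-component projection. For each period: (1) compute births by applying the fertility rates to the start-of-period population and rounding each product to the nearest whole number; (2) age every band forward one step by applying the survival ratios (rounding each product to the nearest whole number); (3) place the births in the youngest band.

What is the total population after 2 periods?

Period 1.
Births: 25000 × 0.515 = 12875  |  5200 × 0.229 = 1191  |  6100 × 0.161 = 982 → 15048
10–19: 12300 × 0.962 = 11833
20–29: 14300 × 0.968 = 13842
30–39: 25000 × 0.971 = 24275
40–49: 5200 × 0.959 = 4987
50–59: 6100 × 0.941 = 5740
60–69: 3100 × 0.94 = 2914
Giving 15048 / 11833 / 13842 / 24275 / 4987 / 5740 / 2914.
Period 2.
Births: 13842 × 0.515 = 7129  |  24275 × 0.229 = 5559  |  4987 × 0.161 = 803 → 13491
10–19: 15048 × 0.962 = 14476
20–29: 11833 × 0.968 = 11454
30–39: 13842 × 0.971 = 13441
40–49: 24275 × 0.959 = 23280
50–59: 4987 × 0.941 = 4693
60–69: 5740 × 0.94 = 5396
Giving 13491 / 14476 / 11454 / 13441 / 23280 / 4693 / 5396.
Total after period 2: 13491 + 14476 + 11454 + 13441 + 23280 + 4693 + 5396 = 86231

86231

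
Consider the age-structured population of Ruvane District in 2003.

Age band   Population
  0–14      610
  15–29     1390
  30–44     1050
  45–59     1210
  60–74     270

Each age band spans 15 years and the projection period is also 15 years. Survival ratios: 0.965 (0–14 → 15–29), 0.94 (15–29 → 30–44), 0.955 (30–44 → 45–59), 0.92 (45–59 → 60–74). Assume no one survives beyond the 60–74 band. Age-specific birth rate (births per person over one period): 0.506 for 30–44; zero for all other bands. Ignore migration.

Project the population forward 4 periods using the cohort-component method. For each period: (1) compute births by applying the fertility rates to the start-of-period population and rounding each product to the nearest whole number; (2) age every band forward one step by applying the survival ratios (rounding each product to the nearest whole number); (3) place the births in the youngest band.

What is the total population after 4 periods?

— Period 1 —
Births: 1050 * 0.506 = 531
15–29: 610 * 0.965 = 589
30–44: 1390 * 0.94 = 1307
45–59: 1050 * 0.955 = 1003
60–74: 1210 * 0.92 = 1113
→ [531, 589, 1307, 1003, 1113]
— Period 2 —
Births: 1307 * 0.506 = 661
15–29: 531 * 0.965 = 512
30–44: 589 * 0.94 = 554
45–59: 1307 * 0.955 = 1248
60–74: 1003 * 0.92 = 923
→ [661, 512, 554, 1248, 923]
— Period 3 —
Births: 554 * 0.506 = 280
15–29: 661 * 0.965 = 638
30–44: 512 * 0.94 = 481
45–59: 554 * 0.955 = 529
60–74: 1248 * 0.92 = 1148
→ [280, 638, 481, 529, 1148]
— Period 4 —
Births: 481 * 0.506 = 243
15–29: 280 * 0.965 = 270
30–44: 638 * 0.94 = 600
45–59: 481 * 0.955 = 459
60–74: 529 * 0.92 = 487
→ [243, 270, 600, 459, 487]
Total after period 4: 243 + 270 + 600 + 459 + 487 = 2059

2059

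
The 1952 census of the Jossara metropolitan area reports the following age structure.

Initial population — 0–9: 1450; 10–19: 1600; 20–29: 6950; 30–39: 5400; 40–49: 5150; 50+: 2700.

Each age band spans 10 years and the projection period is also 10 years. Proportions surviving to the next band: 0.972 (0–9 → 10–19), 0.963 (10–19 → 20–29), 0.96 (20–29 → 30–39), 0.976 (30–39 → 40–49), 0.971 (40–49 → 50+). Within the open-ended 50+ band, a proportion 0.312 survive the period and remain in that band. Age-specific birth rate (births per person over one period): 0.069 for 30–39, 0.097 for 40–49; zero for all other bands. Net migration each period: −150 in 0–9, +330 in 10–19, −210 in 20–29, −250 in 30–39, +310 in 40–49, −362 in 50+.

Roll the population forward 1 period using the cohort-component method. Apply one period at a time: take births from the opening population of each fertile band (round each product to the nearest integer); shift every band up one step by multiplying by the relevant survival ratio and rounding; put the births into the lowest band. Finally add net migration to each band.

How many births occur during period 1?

After projecting period 1:
Births: 5400 * 0.069 = 373, 5150 * 0.097 = 500 — total 873
10–19: 1450 * 0.972 = 1409
20–29: 1600 * 0.963 = 1541
30–39: 6950 * 0.96 = 6672
40–49: 5400 * 0.976 = 5270
50+: 5150 * 0.971 + 2700 * 0.312 = 5001 + 842 = 5843
Net migration: 0–9 − 150 → 723; 10–19 + 330 → 1739; 20–29 − 210 → 1331; 30–39 − 250 → 6422; 40–49 + 310 → 5580; 50+ − 362 → 5481
Population now: 0–9=723, 10–19=1739, 20–29=1331, 30–39=6422, 40–49=5580, 50+=5481

873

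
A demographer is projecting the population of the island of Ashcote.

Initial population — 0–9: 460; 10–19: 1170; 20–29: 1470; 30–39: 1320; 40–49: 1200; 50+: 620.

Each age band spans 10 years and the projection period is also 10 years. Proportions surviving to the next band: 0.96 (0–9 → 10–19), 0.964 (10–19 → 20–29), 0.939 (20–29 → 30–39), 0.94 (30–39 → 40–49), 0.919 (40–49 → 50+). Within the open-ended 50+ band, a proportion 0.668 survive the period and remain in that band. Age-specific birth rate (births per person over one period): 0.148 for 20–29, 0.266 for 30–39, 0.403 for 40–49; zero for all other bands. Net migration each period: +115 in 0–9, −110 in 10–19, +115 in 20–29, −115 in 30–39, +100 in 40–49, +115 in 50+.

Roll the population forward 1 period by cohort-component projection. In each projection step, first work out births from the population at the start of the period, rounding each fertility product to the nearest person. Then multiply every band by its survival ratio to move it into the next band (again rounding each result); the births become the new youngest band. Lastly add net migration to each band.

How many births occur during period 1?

(Groups numbered youngest = 1 to oldest = 6.)
After projecting period 1:
Births: 1470 * 0.148 = 218  |  1320 * 0.266 = 351  |  1200 * 0.403 = 484 — total 1053
Group 2: 460 * 0.96 = 442
Group 3: 1170 * 0.964 = 1128
Group 4: 1470 * 0.939 = 1380
Group 5: 1320 * 0.94 = 1241
Group 6: 1200 * 0.919 + 620 * 0.668 = 1103 + 414 = 1517
Net migration: Group 1 + 115 → 1168; Group 2 − 110 → 332; Group 3 + 115 → 1243; Group 4 − 115 → 1265; Group 5 + 100 → 1341; Group 6 + 115 → 1632
→ [1168, 332, 1243, 1265, 1341, 1632]

1053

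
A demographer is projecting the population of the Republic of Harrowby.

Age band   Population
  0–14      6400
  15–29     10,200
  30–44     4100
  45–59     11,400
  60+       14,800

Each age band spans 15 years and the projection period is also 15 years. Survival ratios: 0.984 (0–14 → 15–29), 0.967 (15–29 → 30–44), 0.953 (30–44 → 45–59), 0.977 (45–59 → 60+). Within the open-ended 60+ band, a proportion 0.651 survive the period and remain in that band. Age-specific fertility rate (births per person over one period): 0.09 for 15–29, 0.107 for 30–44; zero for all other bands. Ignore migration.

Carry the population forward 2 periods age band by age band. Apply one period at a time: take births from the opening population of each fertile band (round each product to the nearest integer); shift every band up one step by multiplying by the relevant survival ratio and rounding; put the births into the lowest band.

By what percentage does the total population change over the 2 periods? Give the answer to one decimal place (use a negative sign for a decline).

-23.7

Period 1:
Births: 10200 × 0.09 = 918  |  4100 × 0.107 = 439 → 1357
15–29: 6400 × 0.984 = 6298
30–44: 10200 × 0.967 = 9863
45–59: 4100 × 0.953 = 3907
60+: 11400 × 0.977 + 14800 × 0.651 = 11138 + 9635 = 20773
End of period: [1357, 6298, 9863, 3907, 20773]
Period 2:
Births: 6298 × 0.09 = 567  |  9863 × 0.107 = 1055 → 1622
15–29: 1357 × 0.984 = 1335
30–44: 6298 × 0.967 = 6090
45–59: 9863 × 0.953 = 9399
60+: 3907 × 0.977 + 20773 × 0.651 = 3817 + 13523 = 17340
End of period: [1622, 1335, 6090, 9399, 17340]
Total: 46900 → 35786; change = -11114; percentage change = -23.7%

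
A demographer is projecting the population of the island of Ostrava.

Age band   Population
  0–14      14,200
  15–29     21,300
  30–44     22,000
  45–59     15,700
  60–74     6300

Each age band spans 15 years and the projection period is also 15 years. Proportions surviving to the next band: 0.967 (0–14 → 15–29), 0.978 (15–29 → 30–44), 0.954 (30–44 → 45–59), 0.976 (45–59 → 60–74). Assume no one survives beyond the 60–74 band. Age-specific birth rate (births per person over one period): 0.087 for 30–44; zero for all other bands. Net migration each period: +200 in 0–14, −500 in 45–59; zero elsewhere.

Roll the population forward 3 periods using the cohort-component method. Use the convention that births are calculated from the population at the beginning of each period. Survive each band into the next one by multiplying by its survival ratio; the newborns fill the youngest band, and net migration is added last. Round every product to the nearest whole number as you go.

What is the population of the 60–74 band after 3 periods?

18908

(Groups numbered youngest = 1 to oldest = 5.)
Period 1.
Births: 22000 × 0.087 = 1914
Group 2: 14200 × 0.967 = 13731
Group 3: 21300 × 0.978 = 20831
Group 4: 22000 × 0.954 = 20988
Group 5: 15700 × 0.976 = 15323
Net migration: Group 1 + 200 → 2114; Group 4 − 500 → 20488
End of period: [2114, 13731, 20831, 20488, 15323]
Period 2.
Births: 20831 × 0.087 = 1812
Group 2: 2114 × 0.967 = 2044
Group 3: 13731 × 0.978 = 13429
Group 4: 20831 × 0.954 = 19873
Group 5: 20488 × 0.976 = 19996
Net migration: Group 1 + 200 → 2012; Group 4 − 500 → 19373
End of period: [2012, 2044, 13429, 19373, 19996]
Period 3.
Births: 13429 × 0.087 = 1168
Group 2: 2012 × 0.967 = 1946
Group 3: 2044 × 0.978 = 1999
Group 4: 13429 × 0.954 = 12811
Group 5: 19373 × 0.976 = 18908
Net migration: Group 1 + 200 → 1368; Group 4 − 500 → 12311
End of period: [1368, 1946, 1999, 12311, 18908]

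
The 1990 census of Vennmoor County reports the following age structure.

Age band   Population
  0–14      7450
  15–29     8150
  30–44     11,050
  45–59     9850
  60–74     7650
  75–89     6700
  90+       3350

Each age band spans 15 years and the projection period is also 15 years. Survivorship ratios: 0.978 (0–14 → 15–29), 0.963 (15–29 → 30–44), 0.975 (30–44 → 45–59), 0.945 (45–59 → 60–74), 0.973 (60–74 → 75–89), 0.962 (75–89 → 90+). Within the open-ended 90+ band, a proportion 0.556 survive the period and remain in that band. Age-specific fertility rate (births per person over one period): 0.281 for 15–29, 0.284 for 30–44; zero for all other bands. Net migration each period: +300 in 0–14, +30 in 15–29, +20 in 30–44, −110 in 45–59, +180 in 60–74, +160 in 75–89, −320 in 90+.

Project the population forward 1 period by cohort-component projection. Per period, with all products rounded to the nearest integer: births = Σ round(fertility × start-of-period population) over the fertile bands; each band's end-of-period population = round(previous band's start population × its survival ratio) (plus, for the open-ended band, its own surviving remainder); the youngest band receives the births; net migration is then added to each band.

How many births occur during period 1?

Let band 1 be 0–14 through band 7 = 90+.
Period 1.
Births: 8150 * 0.281 = 2290 ; 11050 * 0.284 = 3138 ⇒ total 5428
Band 2: 7450 * 0.978 = 7286
Band 3: 8150 * 0.963 = 7848
Band 4: 11050 * 0.975 = 10774
Band 5: 9850 * 0.945 = 9308
Band 6: 7650 * 0.973 = 7443
Band 7: 6700 * 0.962 + 3350 * 0.556 = 6445 + 1863 = 8308
Net migration: Band 1 + 300 → 5728; Band 2 + 30 → 7316; Band 3 + 20 → 7868; Band 4 − 110 → 10664; Band 5 + 180 → 9488; Band 6 + 160 → 7603; Band 7 − 320 → 7988
→ [5728, 7316, 7868, 10664, 9488, 7603, 7988]

5428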